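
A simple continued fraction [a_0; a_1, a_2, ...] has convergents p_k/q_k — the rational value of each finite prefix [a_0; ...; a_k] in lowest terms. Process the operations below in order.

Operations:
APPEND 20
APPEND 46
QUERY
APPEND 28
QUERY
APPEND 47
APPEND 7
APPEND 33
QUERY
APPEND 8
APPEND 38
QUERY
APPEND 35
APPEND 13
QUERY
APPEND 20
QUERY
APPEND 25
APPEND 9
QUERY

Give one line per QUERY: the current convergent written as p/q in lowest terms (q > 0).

921/46
25808/1289
282475768/14108465
86478986546/4319258121
39463906144979/1971054517532
792307155757921/39572377678287
179416592356594957/8961096845950650

APPEND 20: p_0 = 20·1 + 0 = 20, q_0 = 20·0 + 1 = 1 → 20/1
APPEND 46: p_1 = 46·20 + 1 = 921, q_1 = 46·1 + 0 = 46 → 921/46
APPEND 28: p_2 = 28·921 + 20 = 25808, q_2 = 28·46 + 1 = 1289 → 25808/1289
APPEND 47: p_3 = 47·25808 + 921 = 1213897, q_3 = 47·1289 + 46 = 60629 → 1213897/60629
APPEND 7: p_4 = 7·1213897 + 25808 = 8523087, q_4 = 7·60629 + 1289 = 425692 → 8523087/425692
APPEND 33: p_5 = 33·8523087 + 1213897 = 282475768, q_5 = 33·425692 + 60629 = 14108465 → 282475768/14108465
APPEND 8: p_6 = 8·282475768 + 8523087 = 2268329231, q_6 = 8·14108465 + 425692 = 113293412 → 2268329231/113293412
APPEND 38: p_7 = 38·2268329231 + 282475768 = 86478986546, q_7 = 38·113293412 + 14108465 = 4319258121 → 86478986546/4319258121
APPEND 35: p_8 = 35·86478986546 + 2268329231 = 3029032858341, q_8 = 35·4319258121 + 113293412 = 151287327647 → 3029032858341/151287327647
APPEND 13: p_9 = 13·3029032858341 + 86478986546 = 39463906144979, q_9 = 13·151287327647 + 4319258121 = 1971054517532 → 39463906144979/1971054517532
APPEND 20: p_10 = 20·39463906144979 + 3029032858341 = 792307155757921, q_10 = 20·1971054517532 + 151287327647 = 39572377678287 → 792307155757921/39572377678287
APPEND 25: p_11 = 25·792307155757921 + 39463906144979 = 19847142800093004, q_11 = 25·39572377678287 + 1971054517532 = 991280496474707 → 19847142800093004/991280496474707
APPEND 9: p_12 = 9·19847142800093004 + 792307155757921 = 179416592356594957, q_12 = 9·991280496474707 + 39572377678287 = 8961096845950650 → 179416592356594957/8961096845950650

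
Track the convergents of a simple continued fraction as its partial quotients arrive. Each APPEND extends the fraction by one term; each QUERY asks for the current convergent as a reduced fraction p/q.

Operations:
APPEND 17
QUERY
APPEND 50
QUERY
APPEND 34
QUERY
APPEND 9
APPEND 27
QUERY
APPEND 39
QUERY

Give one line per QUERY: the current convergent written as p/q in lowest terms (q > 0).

17/1
851/50
28951/1701
7087021/416394
276655229/16254725

APPEND 17: p_0 = 17·1 + 0 = 17, q_0 = 17·0 + 1 = 1 → 17/1
APPEND 50: p_1 = 50·17 + 1 = 851, q_1 = 50·1 + 0 = 50 → 851/50
APPEND 34: p_2 = 34·851 + 17 = 28951, q_2 = 34·50 + 1 = 1701 → 28951/1701
APPEND 9: p_3 = 9·28951 + 851 = 261410, q_3 = 9·1701 + 50 = 15359 → 261410/15359
APPEND 27: p_4 = 27·261410 + 28951 = 7087021, q_4 = 27·15359 + 1701 = 416394 → 7087021/416394
APPEND 39: p_5 = 39·7087021 + 261410 = 276655229, q_5 = 39·416394 + 15359 = 16254725 → 276655229/16254725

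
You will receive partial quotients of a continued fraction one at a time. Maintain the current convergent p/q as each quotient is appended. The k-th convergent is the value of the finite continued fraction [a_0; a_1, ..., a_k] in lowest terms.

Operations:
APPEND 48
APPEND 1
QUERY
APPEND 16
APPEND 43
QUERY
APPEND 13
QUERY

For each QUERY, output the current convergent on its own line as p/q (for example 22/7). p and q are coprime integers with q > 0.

APPEND 48: p_0 = 48·1 + 0 = 48, q_0 = 48·0 + 1 = 1 → 48/1
APPEND 1: p_1 = 1·48 + 1 = 49, q_1 = 1·1 + 0 = 1 → 49/1
APPEND 16: p_2 = 16·49 + 48 = 832, q_2 = 16·1 + 1 = 17 → 832/17
APPEND 43: p_3 = 43·832 + 49 = 35825, q_3 = 43·17 + 1 = 732 → 35825/732
APPEND 13: p_4 = 13·35825 + 832 = 466557, q_4 = 13·732 + 17 = 9533 → 466557/9533

49/1
35825/732
466557/9533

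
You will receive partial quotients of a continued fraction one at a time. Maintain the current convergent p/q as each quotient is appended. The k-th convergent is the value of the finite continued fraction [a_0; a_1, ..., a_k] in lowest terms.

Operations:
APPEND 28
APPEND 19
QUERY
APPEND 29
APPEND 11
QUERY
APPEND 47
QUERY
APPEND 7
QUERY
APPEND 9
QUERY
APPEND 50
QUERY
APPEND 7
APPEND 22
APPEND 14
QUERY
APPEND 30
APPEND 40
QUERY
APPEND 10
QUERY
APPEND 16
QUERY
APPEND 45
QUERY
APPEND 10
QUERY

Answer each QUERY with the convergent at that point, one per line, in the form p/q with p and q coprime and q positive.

533/19
170868/6091
8046281/286829
56494835/2013894
516499796/18411875
25881484635/922607644
56503590487359/2014206110363
68021731899875639/2424797908388763
681916449706491097/24308548676444590
10978684927203733191/391361576731502203
494722738173874484692/17635579501594043725
4958206066665948580111/176747156592671939453

APPEND 28: p_0 = 28·1 + 0 = 28, q_0 = 28·0 + 1 = 1 → 28/1
APPEND 19: p_1 = 19·28 + 1 = 533, q_1 = 19·1 + 0 = 19 → 533/19
APPEND 29: p_2 = 29·533 + 28 = 15485, q_2 = 29·19 + 1 = 552 → 15485/552
APPEND 11: p_3 = 11·15485 + 533 = 170868, q_3 = 11·552 + 19 = 6091 → 170868/6091
APPEND 47: p_4 = 47·170868 + 15485 = 8046281, q_4 = 47·6091 + 552 = 286829 → 8046281/286829
APPEND 7: p_5 = 7·8046281 + 170868 = 56494835, q_5 = 7·286829 + 6091 = 2013894 → 56494835/2013894
APPEND 9: p_6 = 9·56494835 + 8046281 = 516499796, q_6 = 9·2013894 + 286829 = 18411875 → 516499796/18411875
APPEND 50: p_7 = 50·516499796 + 56494835 = 25881484635, q_7 = 50·18411875 + 2013894 = 922607644 → 25881484635/922607644
APPEND 7: p_8 = 7·25881484635 + 516499796 = 181686892241, q_8 = 7·922607644 + 18411875 = 6476665383 → 181686892241/6476665383
APPEND 22: p_9 = 22·181686892241 + 25881484635 = 4022993113937, q_9 = 22·6476665383 + 922607644 = 143409246070 → 4022993113937/143409246070
APPEND 14: p_10 = 14·4022993113937 + 181686892241 = 56503590487359, q_10 = 14·143409246070 + 6476665383 = 2014206110363 → 56503590487359/2014206110363
APPEND 30: p_11 = 30·56503590487359 + 4022993113937 = 1699130707734707, q_11 = 30·2014206110363 + 143409246070 = 60569592556960 → 1699130707734707/60569592556960
APPEND 40: p_12 = 40·1699130707734707 + 56503590487359 = 68021731899875639, q_12 = 40·60569592556960 + 2014206110363 = 2424797908388763 → 68021731899875639/2424797908388763
APPEND 10: p_13 = 10·68021731899875639 + 1699130707734707 = 681916449706491097, q_13 = 10·2424797908388763 + 60569592556960 = 24308548676444590 → 681916449706491097/24308548676444590
APPEND 16: p_14 = 16·681916449706491097 + 68021731899875639 = 10978684927203733191, q_14 = 16·24308548676444590 + 2424797908388763 = 391361576731502203 → 10978684927203733191/391361576731502203
APPEND 45: p_15 = 45·10978684927203733191 + 681916449706491097 = 494722738173874484692, q_15 = 45·391361576731502203 + 24308548676444590 = 17635579501594043725 → 494722738173874484692/17635579501594043725
APPEND 10: p_16 = 10·494722738173874484692 + 10978684927203733191 = 4958206066665948580111, q_16 = 10·17635579501594043725 + 391361576731502203 = 176747156592671939453 → 4958206066665948580111/176747156592671939453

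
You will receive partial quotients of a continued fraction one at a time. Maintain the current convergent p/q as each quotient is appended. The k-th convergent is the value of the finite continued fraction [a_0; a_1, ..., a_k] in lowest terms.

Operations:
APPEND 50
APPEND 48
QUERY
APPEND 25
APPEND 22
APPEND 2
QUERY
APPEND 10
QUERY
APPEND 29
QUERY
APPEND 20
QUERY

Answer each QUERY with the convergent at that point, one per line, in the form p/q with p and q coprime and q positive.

2401/48
2708177/54141
28405821/567880
826476986/16522661
16557945541/331021100

APPEND 50: p_0 = 50·1 + 0 = 50, q_0 = 50·0 + 1 = 1 → 50/1
APPEND 48: p_1 = 48·50 + 1 = 2401, q_1 = 48·1 + 0 = 48 → 2401/48
APPEND 25: p_2 = 25·2401 + 50 = 60075, q_2 = 25·48 + 1 = 1201 → 60075/1201
APPEND 22: p_3 = 22·60075 + 2401 = 1324051, q_3 = 22·1201 + 48 = 26470 → 1324051/26470
APPEND 2: p_4 = 2·1324051 + 60075 = 2708177, q_4 = 2·26470 + 1201 = 54141 → 2708177/54141
APPEND 10: p_5 = 10·2708177 + 1324051 = 28405821, q_5 = 10·54141 + 26470 = 567880 → 28405821/567880
APPEND 29: p_6 = 29·28405821 + 2708177 = 826476986, q_6 = 29·567880 + 54141 = 16522661 → 826476986/16522661
APPEND 20: p_7 = 20·826476986 + 28405821 = 16557945541, q_7 = 20·16522661 + 567880 = 331021100 → 16557945541/331021100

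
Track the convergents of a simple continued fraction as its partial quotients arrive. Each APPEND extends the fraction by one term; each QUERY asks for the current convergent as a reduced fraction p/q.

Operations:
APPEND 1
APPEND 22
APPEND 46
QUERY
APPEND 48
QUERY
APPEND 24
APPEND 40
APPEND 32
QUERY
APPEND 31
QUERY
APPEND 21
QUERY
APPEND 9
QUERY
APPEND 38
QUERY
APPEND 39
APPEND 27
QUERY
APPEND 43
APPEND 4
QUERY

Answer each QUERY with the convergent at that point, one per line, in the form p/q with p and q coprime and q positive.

1059/1013
50855/48646
1566470059/1498426949
48609485844/46498024745
1022365672783/977956946594
9249900540891/8848110544091
352518586226641/337206157622052
371804337197483671/355654189118333265
64377180234218194643/61580814270502871321

APPEND 1: p_0 = 1·1 + 0 = 1, q_0 = 1·0 + 1 = 1 → 1/1
APPEND 22: p_1 = 22·1 + 1 = 23, q_1 = 22·1 + 0 = 22 → 23/22
APPEND 46: p_2 = 46·23 + 1 = 1059, q_2 = 46·22 + 1 = 1013 → 1059/1013
APPEND 48: p_3 = 48·1059 + 23 = 50855, q_3 = 48·1013 + 22 = 48646 → 50855/48646
APPEND 24: p_4 = 24·50855 + 1059 = 1221579, q_4 = 24·48646 + 1013 = 1168517 → 1221579/1168517
APPEND 40: p_5 = 40·1221579 + 50855 = 48914015, q_5 = 40·1168517 + 48646 = 46789326 → 48914015/46789326
APPEND 32: p_6 = 32·48914015 + 1221579 = 1566470059, q_6 = 32·46789326 + 1168517 = 1498426949 → 1566470059/1498426949
APPEND 31: p_7 = 31·1566470059 + 48914015 = 48609485844, q_7 = 31·1498426949 + 46789326 = 46498024745 → 48609485844/46498024745
APPEND 21: p_8 = 21·48609485844 + 1566470059 = 1022365672783, q_8 = 21·46498024745 + 1498426949 = 977956946594 → 1022365672783/977956946594
APPEND 9: p_9 = 9·1022365672783 + 48609485844 = 9249900540891, q_9 = 9·977956946594 + 46498024745 = 8848110544091 → 9249900540891/8848110544091
APPEND 38: p_10 = 38·9249900540891 + 1022365672783 = 352518586226641, q_10 = 38·8848110544091 + 977956946594 = 337206157622052 → 352518586226641/337206157622052
APPEND 39: p_11 = 39·352518586226641 + 9249900540891 = 13757474763379890, q_11 = 39·337206157622052 + 8848110544091 = 13159888257804119 → 13757474763379890/13159888257804119
APPEND 27: p_12 = 27·13757474763379890 + 352518586226641 = 371804337197483671, q_12 = 27·13159888257804119 + 337206157622052 = 355654189118333265 → 371804337197483671/355654189118333265
APPEND 43: p_13 = 43·371804337197483671 + 13757474763379890 = 16001343974255177743, q_13 = 43·355654189118333265 + 13159888257804119 = 15306290020346134514 → 16001343974255177743/15306290020346134514
APPEND 4: p_14 = 4·16001343974255177743 + 371804337197483671 = 64377180234218194643, q_14 = 4·15306290020346134514 + 355654189118333265 = 61580814270502871321 → 64377180234218194643/61580814270502871321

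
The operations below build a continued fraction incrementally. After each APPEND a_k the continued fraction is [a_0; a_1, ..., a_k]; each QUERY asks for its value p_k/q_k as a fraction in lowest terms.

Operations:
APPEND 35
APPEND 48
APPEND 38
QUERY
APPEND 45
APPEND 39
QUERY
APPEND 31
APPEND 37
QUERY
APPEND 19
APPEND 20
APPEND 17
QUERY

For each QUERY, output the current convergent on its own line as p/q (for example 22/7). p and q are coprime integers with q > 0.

63913/1825
112296787/3206572
129023188818/3684185057
839322705215311/23966390823877

APPEND 35: p_0 = 35·1 + 0 = 35, q_0 = 35·0 + 1 = 1 → 35/1
APPEND 48: p_1 = 48·35 + 1 = 1681, q_1 = 48·1 + 0 = 48 → 1681/48
APPEND 38: p_2 = 38·1681 + 35 = 63913, q_2 = 38·48 + 1 = 1825 → 63913/1825
APPEND 45: p_3 = 45·63913 + 1681 = 2877766, q_3 = 45·1825 + 48 = 82173 → 2877766/82173
APPEND 39: p_4 = 39·2877766 + 63913 = 112296787, q_4 = 39·82173 + 1825 = 3206572 → 112296787/3206572
APPEND 31: p_5 = 31·112296787 + 2877766 = 3484078163, q_5 = 31·3206572 + 82173 = 99485905 → 3484078163/99485905
APPEND 37: p_6 = 37·3484078163 + 112296787 = 129023188818, q_6 = 37·99485905 + 3206572 = 3684185057 → 129023188818/3684185057
APPEND 19: p_7 = 19·129023188818 + 3484078163 = 2454924665705, q_7 = 19·3684185057 + 99485905 = 70099001988 → 2454924665705/70099001988
APPEND 20: p_8 = 20·2454924665705 + 129023188818 = 49227516502918, q_8 = 20·70099001988 + 3684185057 = 1405664224817 → 49227516502918/1405664224817
APPEND 17: p_9 = 17·49227516502918 + 2454924665705 = 839322705215311, q_9 = 17·1405664224817 + 70099001988 = 23966390823877 → 839322705215311/23966390823877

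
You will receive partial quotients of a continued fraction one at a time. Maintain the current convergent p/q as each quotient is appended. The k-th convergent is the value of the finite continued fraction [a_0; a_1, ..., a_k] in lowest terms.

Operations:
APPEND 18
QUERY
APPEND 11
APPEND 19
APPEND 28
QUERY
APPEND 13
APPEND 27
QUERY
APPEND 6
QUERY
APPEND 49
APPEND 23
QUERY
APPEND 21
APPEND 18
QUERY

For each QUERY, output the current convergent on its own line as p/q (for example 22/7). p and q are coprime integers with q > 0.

APPEND 18: p_0 = 18·1 + 0 = 18, q_0 = 18·0 + 1 = 1 → 18/1
APPEND 11: p_1 = 11·18 + 1 = 199, q_1 = 11·1 + 0 = 11 → 199/11
APPEND 19: p_2 = 19·199 + 18 = 3799, q_2 = 19·11 + 1 = 210 → 3799/210
APPEND 28: p_3 = 28·3799 + 199 = 106571, q_3 = 28·210 + 11 = 5891 → 106571/5891
APPEND 13: p_4 = 13·106571 + 3799 = 1389222, q_4 = 13·5891 + 210 = 76793 → 1389222/76793
APPEND 27: p_5 = 27·1389222 + 106571 = 37615565, q_5 = 27·76793 + 5891 = 2079302 → 37615565/2079302
APPEND 6: p_6 = 6·37615565 + 1389222 = 227082612, q_6 = 6·2079302 + 76793 = 12552605 → 227082612/12552605
APPEND 49: p_7 = 49·227082612 + 37615565 = 11164663553, q_7 = 49·12552605 + 2079302 = 617156947 → 11164663553/617156947
APPEND 23: p_8 = 23·11164663553 + 227082612 = 257014344331, q_8 = 23·617156947 + 12552605 = 14207162386 → 257014344331/14207162386
APPEND 21: p_9 = 21·257014344331 + 11164663553 = 5408465894504, q_9 = 21·14207162386 + 617156947 = 298967567053 → 5408465894504/298967567053
APPEND 18: p_10 = 18·5408465894504 + 257014344331 = 97609400445403, q_10 = 18·298967567053 + 14207162386 = 5395623369340 → 97609400445403/5395623369340

18/1
106571/5891
37615565/2079302
227082612/12552605
257014344331/14207162386
97609400445403/5395623369340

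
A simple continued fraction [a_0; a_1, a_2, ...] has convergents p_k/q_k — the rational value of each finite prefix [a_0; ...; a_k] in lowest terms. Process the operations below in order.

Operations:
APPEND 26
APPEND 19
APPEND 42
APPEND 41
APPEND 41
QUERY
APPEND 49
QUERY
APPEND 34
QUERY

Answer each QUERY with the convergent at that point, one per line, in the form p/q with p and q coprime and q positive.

APPEND 26: p_0 = 26·1 + 0 = 26, q_0 = 26·0 + 1 = 1 → 26/1
APPEND 19: p_1 = 19·26 + 1 = 495, q_1 = 19·1 + 0 = 19 → 495/19
APPEND 42: p_2 = 42·495 + 26 = 20816, q_2 = 42·19 + 1 = 799 → 20816/799
APPEND 41: p_3 = 41·20816 + 495 = 853951, q_3 = 41·799 + 19 = 32778 → 853951/32778
APPEND 41: p_4 = 41·853951 + 20816 = 35032807, q_4 = 41·32778 + 799 = 1344697 → 35032807/1344697
APPEND 49: p_5 = 49·35032807 + 853951 = 1717461494, q_5 = 49·1344697 + 32778 = 65922931 → 1717461494/65922931
APPEND 34: p_6 = 34·1717461494 + 35032807 = 58428723603, q_6 = 34·65922931 + 1344697 = 2242724351 → 58428723603/2242724351

35032807/1344697
1717461494/65922931
58428723603/2242724351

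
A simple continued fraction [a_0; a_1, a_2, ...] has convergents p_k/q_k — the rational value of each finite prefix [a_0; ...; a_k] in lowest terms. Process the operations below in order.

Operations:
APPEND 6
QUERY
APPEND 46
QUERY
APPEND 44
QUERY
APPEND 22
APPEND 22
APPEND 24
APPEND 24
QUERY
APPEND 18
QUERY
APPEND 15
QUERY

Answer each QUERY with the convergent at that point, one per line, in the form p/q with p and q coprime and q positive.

APPEND 6: p_0 = 6·1 + 0 = 6, q_0 = 6·0 + 1 = 1 → 6/1
APPEND 46: p_1 = 46·6 + 1 = 277, q_1 = 46·1 + 0 = 46 → 277/46
APPEND 44: p_2 = 44·277 + 6 = 12194, q_2 = 44·46 + 1 = 2025 → 12194/2025
APPEND 22: p_3 = 22·12194 + 277 = 268545, q_3 = 22·2025 + 46 = 44596 → 268545/44596
APPEND 22: p_4 = 22·268545 + 12194 = 5920184, q_4 = 22·44596 + 2025 = 983137 → 5920184/983137
APPEND 24: p_5 = 24·5920184 + 268545 = 142352961, q_5 = 24·983137 + 44596 = 23639884 → 142352961/23639884
APPEND 24: p_6 = 24·142352961 + 5920184 = 3422391248, q_6 = 24·23639884 + 983137 = 568340353 → 3422391248/568340353
APPEND 18: p_7 = 18·3422391248 + 142352961 = 61745395425, q_7 = 18·568340353 + 23639884 = 10253766238 → 61745395425/10253766238
APPEND 15: p_8 = 15·61745395425 + 3422391248 = 929603322623, q_8 = 15·10253766238 + 568340353 = 154374833923 → 929603322623/154374833923

6/1
277/46
12194/2025
3422391248/568340353
61745395425/10253766238
929603322623/154374833923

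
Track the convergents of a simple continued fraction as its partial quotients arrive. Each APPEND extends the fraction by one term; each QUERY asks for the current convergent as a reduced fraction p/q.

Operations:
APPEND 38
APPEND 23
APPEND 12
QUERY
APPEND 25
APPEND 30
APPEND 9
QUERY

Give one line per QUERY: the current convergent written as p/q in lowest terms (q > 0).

10538/277
71726917/1885401

APPEND 38: p_0 = 38·1 + 0 = 38, q_0 = 38·0 + 1 = 1 → 38/1
APPEND 23: p_1 = 23·38 + 1 = 875, q_1 = 23·1 + 0 = 23 → 875/23
APPEND 12: p_2 = 12·875 + 38 = 10538, q_2 = 12·23 + 1 = 277 → 10538/277
APPEND 25: p_3 = 25·10538 + 875 = 264325, q_3 = 25·277 + 23 = 6948 → 264325/6948
APPEND 30: p_4 = 30·264325 + 10538 = 7940288, q_4 = 30·6948 + 277 = 208717 → 7940288/208717
APPEND 9: p_5 = 9·7940288 + 264325 = 71726917, q_5 = 9·208717 + 6948 = 1885401 → 71726917/1885401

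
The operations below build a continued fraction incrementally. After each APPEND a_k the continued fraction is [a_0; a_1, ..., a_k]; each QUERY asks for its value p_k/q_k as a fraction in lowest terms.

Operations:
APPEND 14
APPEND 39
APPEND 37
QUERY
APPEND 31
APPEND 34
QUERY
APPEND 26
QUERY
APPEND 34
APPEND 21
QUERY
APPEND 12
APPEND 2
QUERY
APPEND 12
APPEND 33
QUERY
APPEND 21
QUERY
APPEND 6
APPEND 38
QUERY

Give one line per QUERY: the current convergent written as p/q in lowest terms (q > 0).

APPEND 14: p_0 = 14·1 + 0 = 14, q_0 = 14·0 + 1 = 1 → 14/1
APPEND 39: p_1 = 39·14 + 1 = 547, q_1 = 39·1 + 0 = 39 → 547/39
APPEND 37: p_2 = 37·547 + 14 = 20253, q_2 = 37·39 + 1 = 1444 → 20253/1444
APPEND 31: p_3 = 31·20253 + 547 = 628390, q_3 = 31·1444 + 39 = 44803 → 628390/44803
APPEND 34: p_4 = 34·628390 + 20253 = 21385513, q_4 = 34·44803 + 1444 = 1524746 → 21385513/1524746
APPEND 26: p_5 = 26·21385513 + 628390 = 556651728, q_5 = 26·1524746 + 44803 = 39688199 → 556651728/39688199
APPEND 34: p_6 = 34·556651728 + 21385513 = 18947544265, q_6 = 34·39688199 + 1524746 = 1350923512 → 18947544265/1350923512
APPEND 21: p_7 = 21·18947544265 + 556651728 = 398455081293, q_7 = 21·1350923512 + 39688199 = 28409081951 → 398455081293/28409081951
APPEND 12: p_8 = 12·398455081293 + 18947544265 = 4800408519781, q_8 = 12·28409081951 + 1350923512 = 342259906924 → 4800408519781/342259906924
APPEND 2: p_9 = 2·4800408519781 + 398455081293 = 9999272120855, q_9 = 2·342259906924 + 28409081951 = 712928895799 → 9999272120855/712928895799
APPEND 12: p_10 = 12·9999272120855 + 4800408519781 = 124791673970041, q_10 = 12·712928895799 + 342259906924 = 8897406656512 → 124791673970041/8897406656512
APPEND 33: p_11 = 33·124791673970041 + 9999272120855 = 4128124513132208, q_11 = 33·8897406656512 + 712928895799 = 294327348560695 → 4128124513132208/294327348560695
APPEND 21: p_12 = 21·4128124513132208 + 124791673970041 = 86815406449746409, q_12 = 21·294327348560695 + 8897406656512 = 6189771726431107 → 86815406449746409/6189771726431107
APPEND 6: p_13 = 6·86815406449746409 + 4128124513132208 = 525020563211610662, q_13 = 6·6189771726431107 + 294327348560695 = 37432957707147337 → 525020563211610662/37432957707147337
APPEND 38: p_14 = 38·525020563211610662 + 86815406449746409 = 20037596808490951565, q_14 = 38·37432957707147337 + 6189771726431107 = 1428642164598029913 → 20037596808490951565/1428642164598029913

20253/1444
21385513/1524746
556651728/39688199
398455081293/28409081951
9999272120855/712928895799
4128124513132208/294327348560695
86815406449746409/6189771726431107
20037596808490951565/1428642164598029913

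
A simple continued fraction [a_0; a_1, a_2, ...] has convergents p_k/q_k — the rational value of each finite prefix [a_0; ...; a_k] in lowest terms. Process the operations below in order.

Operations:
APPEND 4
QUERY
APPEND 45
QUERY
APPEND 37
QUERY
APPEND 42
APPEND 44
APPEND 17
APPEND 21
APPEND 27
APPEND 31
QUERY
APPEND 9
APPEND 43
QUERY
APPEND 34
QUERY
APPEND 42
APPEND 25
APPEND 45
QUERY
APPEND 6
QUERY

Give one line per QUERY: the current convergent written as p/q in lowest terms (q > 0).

APPEND 4: p_0 = 4·1 + 0 = 4, q_0 = 4·0 + 1 = 1 → 4/1
APPEND 45: p_1 = 45·4 + 1 = 181, q_1 = 45·1 + 0 = 45 → 181/45
APPEND 37: p_2 = 37·181 + 4 = 6701, q_2 = 37·45 + 1 = 1666 → 6701/1666
APPEND 42: p_3 = 42·6701 + 181 = 281623, q_3 = 42·1666 + 45 = 70017 → 281623/70017
APPEND 44: p_4 = 44·281623 + 6701 = 12398113, q_4 = 44·70017 + 1666 = 3082414 → 12398113/3082414
APPEND 17: p_5 = 17·12398113 + 281623 = 211049544, q_5 = 17·3082414 + 70017 = 52471055 → 211049544/52471055
APPEND 21: p_6 = 21·211049544 + 12398113 = 4444438537, q_6 = 21·52471055 + 3082414 = 1104974569 → 4444438537/1104974569
APPEND 27: p_7 = 27·4444438537 + 211049544 = 120210890043, q_7 = 27·1104974569 + 52471055 = 29886784418 → 120210890043/29886784418
APPEND 31: p_8 = 31·120210890043 + 4444438537 = 3730982029870, q_8 = 31·29886784418 + 1104974569 = 927595291527 → 3730982029870/927595291527
APPEND 9: p_9 = 9·3730982029870 + 120210890043 = 33699049158873, q_9 = 9·927595291527 + 29886784418 = 8378244408161 → 33699049158873/8378244408161
APPEND 43: p_10 = 43·33699049158873 + 3730982029870 = 1452790095861409, q_10 = 43·8378244408161 + 927595291527 = 361192104842450 → 1452790095861409/361192104842450
APPEND 34: p_11 = 34·1452790095861409 + 33699049158873 = 49428562308446779, q_11 = 34·361192104842450 + 8378244408161 = 12288909809051461 → 49428562308446779/12288909809051461
APPEND 42: p_12 = 42·49428562308446779 + 1452790095861409 = 2077452407050626127, q_12 = 42·12288909809051461 + 361192104842450 = 516495404085003812 → 2077452407050626127/516495404085003812
APPEND 25: p_13 = 25·2077452407050626127 + 49428562308446779 = 51985738738574099954, q_13 = 25·516495404085003812 + 12288909809051461 = 12924674011934146761 → 51985738738574099954/12924674011934146761
APPEND 45: p_14 = 45·51985738738574099954 + 2077452407050626127 = 2341435695642885124057, q_14 = 45·12924674011934146761 + 516495404085003812 = 582126825941121608057 → 2341435695642885124057/582126825941121608057
APPEND 6: p_15 = 6·2341435695642885124057 + 51985738738574099954 = 14100599912595884844296, q_15 = 6·582126825941121608057 + 12924674011934146761 = 3505685629658663795103 → 14100599912595884844296/3505685629658663795103

4/1
181/45
6701/1666
3730982029870/927595291527
1452790095861409/361192104842450
49428562308446779/12288909809051461
2341435695642885124057/582126825941121608057
14100599912595884844296/3505685629658663795103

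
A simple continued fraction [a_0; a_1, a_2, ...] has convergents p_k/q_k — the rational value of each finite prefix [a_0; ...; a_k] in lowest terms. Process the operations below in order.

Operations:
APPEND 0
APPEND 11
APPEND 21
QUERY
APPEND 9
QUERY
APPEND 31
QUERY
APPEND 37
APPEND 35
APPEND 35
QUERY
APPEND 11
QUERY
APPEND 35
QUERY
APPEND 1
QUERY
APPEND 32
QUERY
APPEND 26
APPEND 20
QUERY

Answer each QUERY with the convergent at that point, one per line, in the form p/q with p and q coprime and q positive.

APPEND 0: p_0 = 0·1 + 0 = 0, q_0 = 0·0 + 1 = 1 → 0/1
APPEND 11: p_1 = 11·0 + 1 = 1, q_1 = 11·1 + 0 = 11 → 1/11
APPEND 21: p_2 = 21·1 + 0 = 21, q_2 = 21·11 + 1 = 232 → 21/232
APPEND 9: p_3 = 9·21 + 1 = 190, q_3 = 9·232 + 11 = 2099 → 190/2099
APPEND 31: p_4 = 31·190 + 21 = 5911, q_4 = 31·2099 + 232 = 65301 → 5911/65301
APPEND 37: p_5 = 37·5911 + 190 = 218897, q_5 = 37·65301 + 2099 = 2418236 → 218897/2418236
APPEND 35: p_6 = 35·218897 + 5911 = 7667306, q_6 = 35·2418236 + 65301 = 84703561 → 7667306/84703561
APPEND 35: p_7 = 35·7667306 + 218897 = 268574607, q_7 = 35·84703561 + 2418236 = 2967042871 → 268574607/2967042871
APPEND 11: p_8 = 11·268574607 + 7667306 = 2961987983, q_8 = 11·2967042871 + 84703561 = 32722175142 → 2961987983/32722175142
APPEND 35: p_9 = 35·2961987983 + 268574607 = 103938154012, q_9 = 35·32722175142 + 2967042871 = 1148243172841 → 103938154012/1148243172841
APPEND 1: p_10 = 1·103938154012 + 2961987983 = 106900141995, q_10 = 1·1148243172841 + 32722175142 = 1180965347983 → 106900141995/1180965347983
APPEND 32: p_11 = 32·106900141995 + 103938154012 = 3524742697852, q_11 = 32·1180965347983 + 1148243172841 = 38939134308297 → 3524742697852/38939134308297
APPEND 26: p_12 = 26·3524742697852 + 106900141995 = 91750210286147, q_12 = 26·38939134308297 + 1180965347983 = 1013598457363705 → 91750210286147/1013598457363705
APPEND 20: p_13 = 20·91750210286147 + 3524742697852 = 1838528948420792, q_13 = 20·1013598457363705 + 38939134308297 = 20310908281582397 → 1838528948420792/20310908281582397

21/232
190/2099
5911/65301
268574607/2967042871
2961987983/32722175142
103938154012/1148243172841
106900141995/1180965347983
3524742697852/38939134308297
1838528948420792/20310908281582397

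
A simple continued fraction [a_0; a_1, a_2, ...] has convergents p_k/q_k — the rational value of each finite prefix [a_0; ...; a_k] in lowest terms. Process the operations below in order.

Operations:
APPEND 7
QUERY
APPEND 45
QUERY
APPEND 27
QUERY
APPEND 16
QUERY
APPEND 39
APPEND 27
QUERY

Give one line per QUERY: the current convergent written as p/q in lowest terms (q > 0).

7/1
316/45
8539/1216
136940/19501
144565313/20586886

APPEND 7: p_0 = 7·1 + 0 = 7, q_0 = 7·0 + 1 = 1 → 7/1
APPEND 45: p_1 = 45·7 + 1 = 316, q_1 = 45·1 + 0 = 45 → 316/45
APPEND 27: p_2 = 27·316 + 7 = 8539, q_2 = 27·45 + 1 = 1216 → 8539/1216
APPEND 16: p_3 = 16·8539 + 316 = 136940, q_3 = 16·1216 + 45 = 19501 → 136940/19501
APPEND 39: p_4 = 39·136940 + 8539 = 5349199, q_4 = 39·19501 + 1216 = 761755 → 5349199/761755
APPEND 27: p_5 = 27·5349199 + 136940 = 144565313, q_5 = 27·761755 + 19501 = 20586886 → 144565313/20586886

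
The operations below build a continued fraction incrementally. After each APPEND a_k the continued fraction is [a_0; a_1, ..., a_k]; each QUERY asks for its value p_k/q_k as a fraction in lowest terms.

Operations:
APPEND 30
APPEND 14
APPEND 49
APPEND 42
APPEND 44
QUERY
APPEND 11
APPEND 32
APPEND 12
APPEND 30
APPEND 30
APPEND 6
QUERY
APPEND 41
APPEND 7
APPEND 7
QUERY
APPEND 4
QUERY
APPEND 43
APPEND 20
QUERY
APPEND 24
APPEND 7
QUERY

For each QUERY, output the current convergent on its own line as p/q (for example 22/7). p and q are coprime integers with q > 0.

38217015/1270879
886568091906323/29482176200151
1831017859360441911/60889165364854757
7580431669114067638/252081734254022697
6563372024294421074538/218260156500010637257
1111504399163176019049337/36962269274669812511529

APPEND 30: p_0 = 30·1 + 0 = 30, q_0 = 30·0 + 1 = 1 → 30/1
APPEND 14: p_1 = 14·30 + 1 = 421, q_1 = 14·1 + 0 = 14 → 421/14
APPEND 49: p_2 = 49·421 + 30 = 20659, q_2 = 49·14 + 1 = 687 → 20659/687
APPEND 42: p_3 = 42·20659 + 421 = 868099, q_3 = 42·687 + 14 = 28868 → 868099/28868
APPEND 44: p_4 = 44·868099 + 20659 = 38217015, q_4 = 44·28868 + 687 = 1270879 → 38217015/1270879
APPEND 11: p_5 = 11·38217015 + 868099 = 421255264, q_5 = 11·1270879 + 28868 = 14008537 → 421255264/14008537
APPEND 32: p_6 = 32·421255264 + 38217015 = 13518385463, q_6 = 32·14008537 + 1270879 = 449544063 → 13518385463/449544063
APPEND 12: p_7 = 12·13518385463 + 421255264 = 162641880820, q_7 = 12·449544063 + 14008537 = 5408537293 → 162641880820/5408537293
APPEND 30: p_8 = 30·162641880820 + 13518385463 = 4892774810063, q_8 = 30·5408537293 + 449544063 = 162705662853 → 4892774810063/162705662853
APPEND 30: p_9 = 30·4892774810063 + 162641880820 = 146945886182710, q_9 = 30·162705662853 + 5408537293 = 4886578422883 → 146945886182710/4886578422883
APPEND 6: p_10 = 6·146945886182710 + 4892774810063 = 886568091906323, q_10 = 6·4886578422883 + 162705662853 = 29482176200151 → 886568091906323/29482176200151
APPEND 41: p_11 = 41·886568091906323 + 146945886182710 = 36496237654341953, q_11 = 41·29482176200151 + 4886578422883 = 1213655802629074 → 36496237654341953/1213655802629074
APPEND 7: p_12 = 7·36496237654341953 + 886568091906323 = 256360231672299994, q_12 = 7·1213655802629074 + 29482176200151 = 8525072794603669 → 256360231672299994/8525072794603669
APPEND 7: p_13 = 7·256360231672299994 + 36496237654341953 = 1831017859360441911, q_13 = 7·8525072794603669 + 1213655802629074 = 60889165364854757 → 1831017859360441911/60889165364854757
APPEND 4: p_14 = 4·1831017859360441911 + 256360231672299994 = 7580431669114067638, q_14 = 4·60889165364854757 + 8525072794603669 = 252081734254022697 → 7580431669114067638/252081734254022697
APPEND 43: p_15 = 43·7580431669114067638 + 1831017859360441911 = 327789579631265350345, q_15 = 43·252081734254022697 + 60889165364854757 = 10900403738287830728 → 327789579631265350345/10900403738287830728
APPEND 20: p_16 = 20·327789579631265350345 + 7580431669114067638 = 6563372024294421074538, q_16 = 20·10900403738287830728 + 252081734254022697 = 218260156500010637257 → 6563372024294421074538/218260156500010637257
APPEND 24: p_17 = 24·6563372024294421074538 + 327789579631265350345 = 157848718162697371139257, q_17 = 24·218260156500010637257 + 10900403738287830728 = 5249144159738543124896 → 157848718162697371139257/5249144159738543124896
APPEND 7: p_18 = 7·157848718162697371139257 + 6563372024294421074538 = 1111504399163176019049337, q_18 = 7·5249144159738543124896 + 218260156500010637257 = 36962269274669812511529 → 1111504399163176019049337/36962269274669812511529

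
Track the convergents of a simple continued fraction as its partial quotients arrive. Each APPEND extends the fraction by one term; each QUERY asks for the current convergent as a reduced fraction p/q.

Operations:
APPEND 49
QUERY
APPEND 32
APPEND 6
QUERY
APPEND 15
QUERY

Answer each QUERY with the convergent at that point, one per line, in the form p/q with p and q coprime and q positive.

49/1
9463/193
143514/2927

APPEND 49: p_0 = 49·1 + 0 = 49, q_0 = 49·0 + 1 = 1 → 49/1
APPEND 32: p_1 = 32·49 + 1 = 1569, q_1 = 32·1 + 0 = 32 → 1569/32
APPEND 6: p_2 = 6·1569 + 49 = 9463, q_2 = 6·32 + 1 = 193 → 9463/193
APPEND 15: p_3 = 15·9463 + 1569 = 143514, q_3 = 15·193 + 32 = 2927 → 143514/2927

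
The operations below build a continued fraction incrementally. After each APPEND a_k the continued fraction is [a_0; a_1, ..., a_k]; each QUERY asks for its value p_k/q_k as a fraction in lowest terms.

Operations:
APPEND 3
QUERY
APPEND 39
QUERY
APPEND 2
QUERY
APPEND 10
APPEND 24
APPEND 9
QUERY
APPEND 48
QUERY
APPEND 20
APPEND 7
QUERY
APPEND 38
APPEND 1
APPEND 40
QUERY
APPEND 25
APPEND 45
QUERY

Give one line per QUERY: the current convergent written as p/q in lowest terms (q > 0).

3/1
118/39
239/79
546387/180604
26287007/8688967
3710292696/1226408575
5950625475815/1966933260554
6706939532342885/2216927026630409

APPEND 3: p_0 = 3·1 + 0 = 3, q_0 = 3·0 + 1 = 1 → 3/1
APPEND 39: p_1 = 39·3 + 1 = 118, q_1 = 39·1 + 0 = 39 → 118/39
APPEND 2: p_2 = 2·118 + 3 = 239, q_2 = 2·39 + 1 = 79 → 239/79
APPEND 10: p_3 = 10·239 + 118 = 2508, q_3 = 10·79 + 39 = 829 → 2508/829
APPEND 24: p_4 = 24·2508 + 239 = 60431, q_4 = 24·829 + 79 = 19975 → 60431/19975
APPEND 9: p_5 = 9·60431 + 2508 = 546387, q_5 = 9·19975 + 829 = 180604 → 546387/180604
APPEND 48: p_6 = 48·546387 + 60431 = 26287007, q_6 = 48·180604 + 19975 = 8688967 → 26287007/8688967
APPEND 20: p_7 = 20·26287007 + 546387 = 526286527, q_7 = 20·8688967 + 180604 = 173959944 → 526286527/173959944
APPEND 7: p_8 = 7·526286527 + 26287007 = 3710292696, q_8 = 7·173959944 + 8688967 = 1226408575 → 3710292696/1226408575
APPEND 38: p_9 = 38·3710292696 + 526286527 = 141517408975, q_9 = 38·1226408575 + 173959944 = 46777485794 → 141517408975/46777485794
APPEND 1: p_10 = 1·141517408975 + 3710292696 = 145227701671, q_10 = 1·46777485794 + 1226408575 = 48003894369 → 145227701671/48003894369
APPEND 40: p_11 = 40·145227701671 + 141517408975 = 5950625475815, q_11 = 40·48003894369 + 46777485794 = 1966933260554 → 5950625475815/1966933260554
APPEND 25: p_12 = 25·5950625475815 + 145227701671 = 148910864597046, q_12 = 25·1966933260554 + 48003894369 = 49221335408219 → 148910864597046/49221335408219
APPEND 45: p_13 = 45·148910864597046 + 5950625475815 = 6706939532342885, q_13 = 45·49221335408219 + 1966933260554 = 2216927026630409 → 6706939532342885/2216927026630409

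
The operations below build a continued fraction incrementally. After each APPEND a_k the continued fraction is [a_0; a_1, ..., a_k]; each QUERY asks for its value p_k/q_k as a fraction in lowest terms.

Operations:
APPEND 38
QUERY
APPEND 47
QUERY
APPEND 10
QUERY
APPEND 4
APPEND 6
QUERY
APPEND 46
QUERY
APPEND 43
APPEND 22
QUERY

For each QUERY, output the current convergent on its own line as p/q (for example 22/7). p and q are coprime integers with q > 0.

38/1
1787/47
17908/471
458422/12057
21160831/556553
20049392241/527320945

APPEND 38: p_0 = 38·1 + 0 = 38, q_0 = 38·0 + 1 = 1 → 38/1
APPEND 47: p_1 = 47·38 + 1 = 1787, q_1 = 47·1 + 0 = 47 → 1787/47
APPEND 10: p_2 = 10·1787 + 38 = 17908, q_2 = 10·47 + 1 = 471 → 17908/471
APPEND 4: p_3 = 4·17908 + 1787 = 73419, q_3 = 4·471 + 47 = 1931 → 73419/1931
APPEND 6: p_4 = 6·73419 + 17908 = 458422, q_4 = 6·1931 + 471 = 12057 → 458422/12057
APPEND 46: p_5 = 46·458422 + 73419 = 21160831, q_5 = 46·12057 + 1931 = 556553 → 21160831/556553
APPEND 43: p_6 = 43·21160831 + 458422 = 910374155, q_6 = 43·556553 + 12057 = 23943836 → 910374155/23943836
APPEND 22: p_7 = 22·910374155 + 21160831 = 20049392241, q_7 = 22·23943836 + 556553 = 527320945 → 20049392241/527320945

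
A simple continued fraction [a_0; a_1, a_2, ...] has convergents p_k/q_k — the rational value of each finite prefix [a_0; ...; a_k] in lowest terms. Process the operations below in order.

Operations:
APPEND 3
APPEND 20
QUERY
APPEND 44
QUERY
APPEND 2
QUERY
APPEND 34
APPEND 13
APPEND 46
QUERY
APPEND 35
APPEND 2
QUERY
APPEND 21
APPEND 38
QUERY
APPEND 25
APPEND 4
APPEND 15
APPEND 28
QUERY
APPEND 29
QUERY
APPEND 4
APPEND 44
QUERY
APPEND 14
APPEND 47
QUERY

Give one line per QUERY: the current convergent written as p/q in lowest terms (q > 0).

61/20
2687/881
5435/1782
112548733/36901903
7995845315/2621636871
6538463041743/2143797824321
282893125859813275/92753551386896741
8213980366137263461/2693157876020708104
1466321822344127416697/480770100316688791012
967863605210529184357916/317338169206304990547287

APPEND 3: p_0 = 3·1 + 0 = 3, q_0 = 3·0 + 1 = 1 → 3/1
APPEND 20: p_1 = 20·3 + 1 = 61, q_1 = 20·1 + 0 = 20 → 61/20
APPEND 44: p_2 = 44·61 + 3 = 2687, q_2 = 44·20 + 1 = 881 → 2687/881
APPEND 2: p_3 = 2·2687 + 61 = 5435, q_3 = 2·881 + 20 = 1782 → 5435/1782
APPEND 34: p_4 = 34·5435 + 2687 = 187477, q_4 = 34·1782 + 881 = 61469 → 187477/61469
APPEND 13: p_5 = 13·187477 + 5435 = 2442636, q_5 = 13·61469 + 1782 = 800879 → 2442636/800879
APPEND 46: p_6 = 46·2442636 + 187477 = 112548733, q_6 = 46·800879 + 61469 = 36901903 → 112548733/36901903
APPEND 35: p_7 = 35·112548733 + 2442636 = 3941648291, q_7 = 35·36901903 + 800879 = 1292367484 → 3941648291/1292367484
APPEND 2: p_8 = 2·3941648291 + 112548733 = 7995845315, q_8 = 2·1292367484 + 36901903 = 2621636871 → 7995845315/2621636871
APPEND 21: p_9 = 21·7995845315 + 3941648291 = 171854399906, q_9 = 21·2621636871 + 1292367484 = 56346741775 → 171854399906/56346741775
APPEND 38: p_10 = 38·171854399906 + 7995845315 = 6538463041743, q_10 = 38·56346741775 + 2621636871 = 2143797824321 → 6538463041743/2143797824321
APPEND 25: p_11 = 25·6538463041743 + 171854399906 = 163633430443481, q_11 = 25·2143797824321 + 56346741775 = 53651292349800 → 163633430443481/53651292349800
APPEND 4: p_12 = 4·163633430443481 + 6538463041743 = 661072184815667, q_12 = 4·53651292349800 + 2143797824321 = 216748967223521 → 661072184815667/216748967223521
APPEND 15: p_13 = 15·661072184815667 + 163633430443481 = 10079716202678486, q_13 = 15·216748967223521 + 53651292349800 = 3304885800702615 → 10079716202678486/3304885800702615
APPEND 28: p_14 = 28·10079716202678486 + 661072184815667 = 282893125859813275, q_14 = 28·3304885800702615 + 216748967223521 = 92753551386896741 → 282893125859813275/92753551386896741
APPEND 29: p_15 = 29·282893125859813275 + 10079716202678486 = 8213980366137263461, q_15 = 29·92753551386896741 + 3304885800702615 = 2693157876020708104 → 8213980366137263461/2693157876020708104
APPEND 4: p_16 = 4·8213980366137263461 + 282893125859813275 = 33138814590408867119, q_16 = 4·2693157876020708104 + 92753551386896741 = 10865385055469729157 → 33138814590408867119/10865385055469729157
APPEND 44: p_17 = 44·33138814590408867119 + 8213980366137263461 = 1466321822344127416697, q_17 = 44·10865385055469729157 + 2693157876020708104 = 480770100316688791012 → 1466321822344127416697/480770100316688791012
APPEND 14: p_18 = 14·1466321822344127416697 + 33138814590408867119 = 20561644327408192700877, q_18 = 14·480770100316688791012 + 10865385055469729157 = 6741646789489112803325 → 20561644327408192700877/6741646789489112803325
APPEND 47: p_19 = 47·20561644327408192700877 + 1466321822344127416697 = 967863605210529184357916, q_19 = 47·6741646789489112803325 + 480770100316688791012 = 317338169206304990547287 → 967863605210529184357916/317338169206304990547287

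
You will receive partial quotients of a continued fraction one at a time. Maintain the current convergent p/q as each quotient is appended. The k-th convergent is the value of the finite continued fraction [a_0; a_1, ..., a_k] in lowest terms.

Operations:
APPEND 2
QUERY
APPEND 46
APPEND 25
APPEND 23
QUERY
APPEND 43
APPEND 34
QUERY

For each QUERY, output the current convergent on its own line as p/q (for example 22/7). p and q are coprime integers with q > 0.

2/1
53614/26519
78516400/38836431

APPEND 2: p_0 = 2·1 + 0 = 2, q_0 = 2·0 + 1 = 1 → 2/1
APPEND 46: p_1 = 46·2 + 1 = 93, q_1 = 46·1 + 0 = 46 → 93/46
APPEND 25: p_2 = 25·93 + 2 = 2327, q_2 = 25·46 + 1 = 1151 → 2327/1151
APPEND 23: p_3 = 23·2327 + 93 = 53614, q_3 = 23·1151 + 46 = 26519 → 53614/26519
APPEND 43: p_4 = 43·53614 + 2327 = 2307729, q_4 = 43·26519 + 1151 = 1141468 → 2307729/1141468
APPEND 34: p_5 = 34·2307729 + 53614 = 78516400, q_5 = 34·1141468 + 26519 = 38836431 → 78516400/38836431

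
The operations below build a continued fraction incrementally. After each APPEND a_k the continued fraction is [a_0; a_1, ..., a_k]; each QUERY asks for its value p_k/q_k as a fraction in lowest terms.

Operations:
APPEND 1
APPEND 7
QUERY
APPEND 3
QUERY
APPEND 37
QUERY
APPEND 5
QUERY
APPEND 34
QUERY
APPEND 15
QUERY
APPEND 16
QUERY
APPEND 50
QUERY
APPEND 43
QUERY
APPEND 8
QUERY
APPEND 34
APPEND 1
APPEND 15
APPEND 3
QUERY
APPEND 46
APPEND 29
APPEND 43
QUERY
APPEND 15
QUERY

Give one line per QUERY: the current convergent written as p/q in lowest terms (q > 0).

8/7
25/22
933/821
4690/4127
160393/141139
2410585/2121212
38729753/34080531
1938898235/1706147762
83411353858/73398434297
669229729099/588893622138
1149808452556530/1011782404380809
66526187040109835142/58540207569417277571
999438687471817108681/879463423662489536506

APPEND 1: p_0 = 1·1 + 0 = 1, q_0 = 1·0 + 1 = 1 → 1/1
APPEND 7: p_1 = 7·1 + 1 = 8, q_1 = 7·1 + 0 = 7 → 8/7
APPEND 3: p_2 = 3·8 + 1 = 25, q_2 = 3·7 + 1 = 22 → 25/22
APPEND 37: p_3 = 37·25 + 8 = 933, q_3 = 37·22 + 7 = 821 → 933/821
APPEND 5: p_4 = 5·933 + 25 = 4690, q_4 = 5·821 + 22 = 4127 → 4690/4127
APPEND 34: p_5 = 34·4690 + 933 = 160393, q_5 = 34·4127 + 821 = 141139 → 160393/141139
APPEND 15: p_6 = 15·160393 + 4690 = 2410585, q_6 = 15·141139 + 4127 = 2121212 → 2410585/2121212
APPEND 16: p_7 = 16·2410585 + 160393 = 38729753, q_7 = 16·2121212 + 141139 = 34080531 → 38729753/34080531
APPEND 50: p_8 = 50·38729753 + 2410585 = 1938898235, q_8 = 50·34080531 + 2121212 = 1706147762 → 1938898235/1706147762
APPEND 43: p_9 = 43·1938898235 + 38729753 = 83411353858, q_9 = 43·1706147762 + 34080531 = 73398434297 → 83411353858/73398434297
APPEND 8: p_10 = 8·83411353858 + 1938898235 = 669229729099, q_10 = 8·73398434297 + 1706147762 = 588893622138 → 669229729099/588893622138
APPEND 34: p_11 = 34·669229729099 + 83411353858 = 22837222143224, q_11 = 34·588893622138 + 73398434297 = 20095781586989 → 22837222143224/20095781586989
APPEND 1: p_12 = 1·22837222143224 + 669229729099 = 23506451872323, q_12 = 1·20095781586989 + 588893622138 = 20684675209127 → 23506451872323/20684675209127
APPEND 15: p_13 = 15·23506451872323 + 22837222143224 = 375434000228069, q_13 = 15·20684675209127 + 20095781586989 = 330365909723894 → 375434000228069/330365909723894
APPEND 3: p_14 = 3·375434000228069 + 23506451872323 = 1149808452556530, q_14 = 3·330365909723894 + 20684675209127 = 1011782404380809 → 1149808452556530/1011782404380809
APPEND 46: p_15 = 46·1149808452556530 + 375434000228069 = 53266622817828449, q_15 = 46·1011782404380809 + 330365909723894 = 46872356511241108 → 53266622817828449/46872356511241108
APPEND 29: p_16 = 29·53266622817828449 + 1149808452556530 = 1545881870169581551, q_16 = 29·46872356511241108 + 1011782404380809 = 1360310121230372941 → 1545881870169581551/1360310121230372941
APPEND 43: p_17 = 43·1545881870169581551 + 53266622817828449 = 66526187040109835142, q_17 = 43·1360310121230372941 + 46872356511241108 = 58540207569417277571 → 66526187040109835142/58540207569417277571
APPEND 15: p_18 = 15·66526187040109835142 + 1545881870169581551 = 999438687471817108681, q_18 = 15·58540207569417277571 + 1360310121230372941 = 879463423662489536506 → 999438687471817108681/879463423662489536506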